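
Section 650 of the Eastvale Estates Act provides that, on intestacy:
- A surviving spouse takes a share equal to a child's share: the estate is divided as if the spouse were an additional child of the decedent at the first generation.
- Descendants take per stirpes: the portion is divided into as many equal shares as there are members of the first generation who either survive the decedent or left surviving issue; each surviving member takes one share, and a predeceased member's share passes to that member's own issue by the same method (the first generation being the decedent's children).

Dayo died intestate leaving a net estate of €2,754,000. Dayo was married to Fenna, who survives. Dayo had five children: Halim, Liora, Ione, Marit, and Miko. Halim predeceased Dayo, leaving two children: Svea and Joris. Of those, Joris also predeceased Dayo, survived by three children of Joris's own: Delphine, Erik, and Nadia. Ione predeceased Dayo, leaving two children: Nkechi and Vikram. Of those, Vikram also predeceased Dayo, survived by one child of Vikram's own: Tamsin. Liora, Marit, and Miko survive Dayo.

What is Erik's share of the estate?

The spouse counts as an additional share at the children's level, so there are 6 primary shares of €459,000. Fenna takes one such share (€459,000).
The children's combined portion (€2,295,000) is divided into 5 shares of €459,000: Liora, Marit, and Miko each take €459,000; Halim's €459,000 share passes to Halim's issue; Ione's €459,000 share passes to Ione's issue.
Halim's share (€459,000) is divided into 2 shares of €229,500: Svea takes €229,500; Joris's €229,500 share passes to Joris's issue.
Joris's share (€229,500) is divided into 3 shares of €76,500: Delphine, Erik, and Nadia each take €76,500.
Ione's share (€459,000) is divided into 2 shares of €229,500: Nkechi takes €229,500; Vikram's €229,500 share passes to Vikram's issue.
Vikram's share (€229,500) passes entirely to Tamsin.

Erik receives €76,500.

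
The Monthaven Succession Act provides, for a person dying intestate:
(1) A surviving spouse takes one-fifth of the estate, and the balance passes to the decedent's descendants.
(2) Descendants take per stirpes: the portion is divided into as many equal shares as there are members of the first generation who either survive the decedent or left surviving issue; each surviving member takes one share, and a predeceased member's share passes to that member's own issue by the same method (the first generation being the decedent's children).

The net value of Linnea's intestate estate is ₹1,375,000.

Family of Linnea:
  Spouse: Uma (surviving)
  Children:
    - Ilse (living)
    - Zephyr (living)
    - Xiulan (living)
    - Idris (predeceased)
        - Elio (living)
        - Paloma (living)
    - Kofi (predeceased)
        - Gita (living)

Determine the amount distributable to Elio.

Elio receives ₹110,000.

Uma takes one-fifth of ₹1,375,000 = ₹275,000. The remaining ₹1,100,000 passes to the descendants.
The descendants' portion (₹1,100,000) is divided into 5 shares of ₹220,000: Ilse, Zephyr, and Xiulan each take ₹220,000; Idris's ₹220,000 share passes to Idris's issue; Kofi's ₹220,000 share passes to Kofi's issue.
Idris's share (₹220,000) is divided into 2 shares of ₹110,000: Elio and Paloma each take ₹110,000.
Kofi's share (₹220,000) passes entirely to Gita.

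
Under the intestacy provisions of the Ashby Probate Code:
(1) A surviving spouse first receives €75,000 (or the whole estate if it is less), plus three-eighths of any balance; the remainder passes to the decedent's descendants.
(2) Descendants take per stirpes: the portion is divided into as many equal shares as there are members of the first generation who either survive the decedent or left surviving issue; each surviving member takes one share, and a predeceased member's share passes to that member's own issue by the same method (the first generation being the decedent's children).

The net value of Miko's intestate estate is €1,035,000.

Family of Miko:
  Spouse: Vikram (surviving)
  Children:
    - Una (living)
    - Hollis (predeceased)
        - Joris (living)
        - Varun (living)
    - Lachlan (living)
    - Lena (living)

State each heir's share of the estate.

Vikram: €435,000; Una: €150,000; Joris: €75,000; Varun: €75,000; Lachlan: €150,000; Lena: €150,000

Vikram first takes €75,000, leaving a balance of €960,000. Vikram then takes three-eighths of the balance (€360,000), for a total of €435,000. The remaining €600,000 passes to the descendants.
The descendants' portion (€600,000) is divided into 4 shares of €150,000: Una, Lachlan, and Lena each take €150,000; Hollis's €150,000 share passes to Hollis's issue.
Hollis's share (€150,000) is divided into 2 shares of €75,000: Joris and Varun each take €75,000.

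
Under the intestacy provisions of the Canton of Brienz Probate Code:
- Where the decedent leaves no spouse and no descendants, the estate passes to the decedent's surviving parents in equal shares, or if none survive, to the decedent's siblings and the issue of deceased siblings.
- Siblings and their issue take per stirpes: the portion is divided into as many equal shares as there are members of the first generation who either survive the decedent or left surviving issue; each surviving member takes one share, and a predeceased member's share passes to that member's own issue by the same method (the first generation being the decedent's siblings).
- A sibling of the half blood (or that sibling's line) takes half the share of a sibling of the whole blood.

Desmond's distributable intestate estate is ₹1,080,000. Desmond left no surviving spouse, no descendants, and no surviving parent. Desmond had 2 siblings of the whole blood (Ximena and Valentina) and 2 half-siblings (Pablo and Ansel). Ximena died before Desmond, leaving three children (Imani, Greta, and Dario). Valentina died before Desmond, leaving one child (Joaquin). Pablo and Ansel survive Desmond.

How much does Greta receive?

The entire ₹1,080,000 passes to the siblings and their issue.
Counting each half-blood sibling's line as half a unit, there are 3 units in ₹1,080,000, so one unit is ₹360,000. Whole-blood lines (Ximena and Valentina) take ₹360,000 each; half-blood lines (Pablo and Ansel) take ₹180,000 each.
Ximena's share (₹360,000) is divided into 3 shares of ₹120,000: Imani, Greta, and Dario each take ₹120,000.
Valentina's share (₹360,000) passes entirely to Joaquin.

Greta receives ₹120,000.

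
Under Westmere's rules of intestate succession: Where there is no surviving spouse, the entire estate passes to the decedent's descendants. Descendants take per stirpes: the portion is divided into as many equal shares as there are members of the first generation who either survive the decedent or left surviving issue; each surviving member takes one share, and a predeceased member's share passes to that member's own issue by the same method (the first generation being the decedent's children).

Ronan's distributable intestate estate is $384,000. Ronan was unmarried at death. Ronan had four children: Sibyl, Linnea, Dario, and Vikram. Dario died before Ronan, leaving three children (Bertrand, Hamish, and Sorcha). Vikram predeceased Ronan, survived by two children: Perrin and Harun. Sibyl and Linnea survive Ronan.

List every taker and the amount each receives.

The entire $384,000 passes to the descendants.
That amount ($384,000) is divided into 4 shares of $96,000: Sibyl and Linnea each take $96,000; Dario's $96,000 share passes to Dario's issue; Vikram's $96,000 share passes to Vikram's issue.
Dario's share ($96,000) is divided into 3 shares of $32,000: Bertrand, Hamish, and Sorcha each take $32,000.
Vikram's share ($96,000) is divided into 2 shares of $48,000: Perrin and Harun each take $48,000.

Sibyl: $96,000; Linnea: $96,000; Bertrand: $32,000; Hamish: $32,000; Sorcha: $32,000; Perrin: $48,000; Harun: $48,000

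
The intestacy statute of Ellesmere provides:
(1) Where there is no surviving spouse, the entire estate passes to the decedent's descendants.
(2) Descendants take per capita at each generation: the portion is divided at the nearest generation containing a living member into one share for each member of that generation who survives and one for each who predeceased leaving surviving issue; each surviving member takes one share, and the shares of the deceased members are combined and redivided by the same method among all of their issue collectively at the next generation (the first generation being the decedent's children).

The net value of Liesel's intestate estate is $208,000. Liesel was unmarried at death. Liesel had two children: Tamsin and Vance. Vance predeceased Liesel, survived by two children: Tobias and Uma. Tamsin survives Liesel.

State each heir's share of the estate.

Tamsin: $104,000; Tobias: $52,000; Uma: $52,000

The entire $208,000 passes to the descendants.
That amount ($208,000) is divided at the children's generation into 2 shares of $104,000. Tamsin takes $104,000. The remaining share for the deceased Vance ($104,000) is carried to the next generation.
That pool ($104,000) is divided at the grandchildren's generation equally among Tobias and Uma: $52,000 each.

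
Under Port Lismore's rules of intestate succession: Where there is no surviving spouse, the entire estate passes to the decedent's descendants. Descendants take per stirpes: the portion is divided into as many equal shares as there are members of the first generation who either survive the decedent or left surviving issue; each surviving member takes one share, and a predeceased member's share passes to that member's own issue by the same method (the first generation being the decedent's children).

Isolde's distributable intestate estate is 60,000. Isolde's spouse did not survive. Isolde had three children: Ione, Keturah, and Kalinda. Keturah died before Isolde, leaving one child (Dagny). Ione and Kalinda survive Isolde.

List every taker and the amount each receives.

The entire 60,000 passes to the descendants.
That amount (60,000) is divided into 3 shares of 20,000: Ione and Kalinda each take 20,000; Keturah's 20,000 share passes to Keturah's issue.
Keturah's share (20,000) passes entirely to Dagny.

Ione: 20,000; Dagny: 20,000; Kalinda: 20,000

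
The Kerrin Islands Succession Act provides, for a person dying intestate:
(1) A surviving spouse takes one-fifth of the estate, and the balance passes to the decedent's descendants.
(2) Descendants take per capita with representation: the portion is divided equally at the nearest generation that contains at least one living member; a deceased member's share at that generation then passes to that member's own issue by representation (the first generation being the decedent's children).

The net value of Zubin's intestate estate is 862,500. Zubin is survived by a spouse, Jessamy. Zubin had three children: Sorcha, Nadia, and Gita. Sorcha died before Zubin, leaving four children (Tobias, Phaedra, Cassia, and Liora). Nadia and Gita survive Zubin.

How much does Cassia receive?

Jessamy takes one-fifth of 862,500 = 172,500. The remaining 690,000 passes to the descendants.
The descendants' portion (690,000) is divided into 3 shares of 230,000: Nadia and Gita each take 230,000; Sorcha's 230,000 share passes to Sorcha's issue.
Sorcha's share (230,000) is divided into 4 shares of 57,500: Tobias, Phaedra, Cassia, and Liora each take 57,500.

Cassia receives 57,500.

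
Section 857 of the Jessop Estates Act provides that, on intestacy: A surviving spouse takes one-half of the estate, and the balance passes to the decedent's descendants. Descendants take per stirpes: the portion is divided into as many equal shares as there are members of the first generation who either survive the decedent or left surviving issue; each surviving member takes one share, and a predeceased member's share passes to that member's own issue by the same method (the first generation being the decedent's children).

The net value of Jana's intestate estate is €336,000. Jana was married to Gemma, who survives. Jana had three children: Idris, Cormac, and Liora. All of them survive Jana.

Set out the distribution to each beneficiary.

Gemma: €168,000; Idris: €56,000; Cormac: €56,000; Liora: €56,000

Gemma takes one-half of €336,000 = €168,000. The remaining €168,000 passes to the descendants.
The descendants' portion (€168,000) is divided into 3 shares of €56,000: Idris, Cormac, and Liora each take €56,000.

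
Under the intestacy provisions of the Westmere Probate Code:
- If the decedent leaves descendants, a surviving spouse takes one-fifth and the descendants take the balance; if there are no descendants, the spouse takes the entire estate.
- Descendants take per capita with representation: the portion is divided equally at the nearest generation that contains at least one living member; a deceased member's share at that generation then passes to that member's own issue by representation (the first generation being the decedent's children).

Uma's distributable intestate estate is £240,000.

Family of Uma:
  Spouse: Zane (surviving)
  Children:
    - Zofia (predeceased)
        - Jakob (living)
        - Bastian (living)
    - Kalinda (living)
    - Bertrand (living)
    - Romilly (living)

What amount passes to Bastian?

Bastian receives £24,000.

Zane takes one-fifth of £240,000 = £48,000. The remaining £192,000 passes to the descendants.
The descendants' portion (£192,000) is divided into 4 shares of £48,000: Kalinda, Bertrand, and Romilly each take £48,000; Zofia's £48,000 share passes to Zofia's issue.
Zofia's share (£48,000) is divided into 2 shares of £24,000: Jakob and Bastian each take £24,000.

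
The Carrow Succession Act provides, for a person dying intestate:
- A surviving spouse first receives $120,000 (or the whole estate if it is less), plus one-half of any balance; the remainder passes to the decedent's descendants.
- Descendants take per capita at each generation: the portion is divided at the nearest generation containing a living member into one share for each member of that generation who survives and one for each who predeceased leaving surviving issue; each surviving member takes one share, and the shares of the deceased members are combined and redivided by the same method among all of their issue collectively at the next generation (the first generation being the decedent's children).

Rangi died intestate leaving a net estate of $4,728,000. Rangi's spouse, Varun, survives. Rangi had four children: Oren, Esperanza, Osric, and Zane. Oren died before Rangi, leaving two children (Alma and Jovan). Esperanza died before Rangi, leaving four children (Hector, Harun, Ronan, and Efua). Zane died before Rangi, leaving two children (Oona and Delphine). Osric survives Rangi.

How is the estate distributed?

Varun first takes $120,000, leaving a balance of $4,608,000. Varun then takes one-half of the balance ($2,304,000), for a total of $2,424,000. The remaining $2,304,000 passes to the descendants.
The descendants' portion ($2,304,000) is divided at the children's generation into 4 shares of $576,000. Osric takes $576,000. The 3 shares of the deceased (Oren, Esperanza, and Zane) are combined into a pool of $1,728,000.
That pool ($1,728,000) is divided at the grandchildren's generation equally among Alma, Jovan, Hector, Harun, Ronan, Efua, Oona, and Delphine: $216,000 each.

Varun: $2,424,000; Alma: $216,000; Jovan: $216,000; Hector: $216,000; Harun: $216,000; Ronan: $216,000; Efua: $216,000; Osric: $576,000; Oona: $216,000; Delphine: $216,000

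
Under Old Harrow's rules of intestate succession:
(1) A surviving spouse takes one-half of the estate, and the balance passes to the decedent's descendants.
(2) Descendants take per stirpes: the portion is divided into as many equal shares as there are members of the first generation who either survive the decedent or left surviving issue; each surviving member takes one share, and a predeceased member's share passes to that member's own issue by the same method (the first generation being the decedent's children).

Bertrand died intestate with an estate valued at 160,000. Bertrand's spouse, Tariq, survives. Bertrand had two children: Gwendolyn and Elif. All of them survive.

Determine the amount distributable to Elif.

Elif receives 40,000.

Tariq takes one-half of 160,000 = 80,000. The remaining 80,000 passes to the descendants.
The descendants' portion (80,000) is divided into 2 shares of 40,000: Gwendolyn and Elif each take 40,000.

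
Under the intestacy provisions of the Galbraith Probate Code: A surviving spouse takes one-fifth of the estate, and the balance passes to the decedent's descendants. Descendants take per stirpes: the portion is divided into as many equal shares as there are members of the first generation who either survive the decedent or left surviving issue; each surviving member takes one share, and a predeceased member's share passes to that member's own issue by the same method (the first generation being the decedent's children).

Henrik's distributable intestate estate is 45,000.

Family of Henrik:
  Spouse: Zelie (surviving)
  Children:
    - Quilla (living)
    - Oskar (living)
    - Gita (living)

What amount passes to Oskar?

Zelie takes one-fifth of 45,000 = 9,000. The remaining 36,000 passes to the descendants.
The descendants' portion (36,000) is divided into 3 shares of 12,000: Quilla, Oskar, and Gita each take 12,000.

Oskar receives 12,000.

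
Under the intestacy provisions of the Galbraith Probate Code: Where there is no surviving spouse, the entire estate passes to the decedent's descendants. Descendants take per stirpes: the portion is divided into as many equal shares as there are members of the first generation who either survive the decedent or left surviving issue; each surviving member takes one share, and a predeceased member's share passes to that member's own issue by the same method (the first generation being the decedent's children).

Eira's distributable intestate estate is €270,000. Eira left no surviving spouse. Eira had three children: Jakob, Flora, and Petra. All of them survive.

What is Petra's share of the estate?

Petra receives €90,000.

The entire €270,000 passes to the descendants.
That amount (€270,000) is divided into 3 shares of €90,000: Jakob, Flora, and Petra each take €90,000.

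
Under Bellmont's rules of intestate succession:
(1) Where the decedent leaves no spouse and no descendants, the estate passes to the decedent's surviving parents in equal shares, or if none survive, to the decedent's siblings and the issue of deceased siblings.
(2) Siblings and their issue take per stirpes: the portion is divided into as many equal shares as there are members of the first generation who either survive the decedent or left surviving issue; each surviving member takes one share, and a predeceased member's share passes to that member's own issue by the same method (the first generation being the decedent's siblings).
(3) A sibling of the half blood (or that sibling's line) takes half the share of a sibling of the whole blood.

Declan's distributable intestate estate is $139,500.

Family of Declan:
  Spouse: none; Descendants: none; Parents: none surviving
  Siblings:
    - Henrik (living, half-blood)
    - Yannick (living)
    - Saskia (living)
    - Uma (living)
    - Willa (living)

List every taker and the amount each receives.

Henrik: $15,500; Yannick: $31,000; Saskia: $31,000; Uma: $31,000; Willa: $31,000

The entire $139,500 passes to the siblings and their issue.
Counting each half-blood sibling's line as half a unit, there are 9/2 units in $139,500, so one unit is $31,000. Whole-blood lines (Yannick, Saskia, Uma, and Willa) take $31,000 each; half-blood lines (Henrik) take $15,500 each.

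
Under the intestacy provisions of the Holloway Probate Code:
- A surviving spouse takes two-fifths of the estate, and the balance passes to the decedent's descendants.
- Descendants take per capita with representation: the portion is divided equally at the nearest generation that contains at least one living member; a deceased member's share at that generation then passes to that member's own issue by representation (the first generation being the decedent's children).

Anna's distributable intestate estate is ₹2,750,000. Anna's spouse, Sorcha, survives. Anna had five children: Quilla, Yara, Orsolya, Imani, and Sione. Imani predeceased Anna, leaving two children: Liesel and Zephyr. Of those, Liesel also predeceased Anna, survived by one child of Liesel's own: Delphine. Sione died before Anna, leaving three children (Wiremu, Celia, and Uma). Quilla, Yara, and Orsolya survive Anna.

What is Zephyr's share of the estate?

Zephyr receives ₹165,000.

Sorcha takes two-fifths of ₹2,750,000 = ₹1,100,000. The remaining ₹1,650,000 passes to the descendants.
The descendants' portion (₹1,650,000) is divided into 5 shares of ₹330,000: Quilla, Yara, and Orsolya each take ₹330,000; Imani's ₹330,000 share passes to Imani's issue; Sione's ₹330,000 share passes to Sione's issue.
Imani's share (₹330,000) is divided into 2 shares of ₹165,000: Zephyr takes ₹165,000; Liesel's ₹165,000 share passes to Liesel's issue.
Liesel's share (₹165,000) passes entirely to Delphine.
Sione's share (₹330,000) is divided into 3 shares of ₹110,000: Wiremu, Celia, and Uma each take ₹110,000.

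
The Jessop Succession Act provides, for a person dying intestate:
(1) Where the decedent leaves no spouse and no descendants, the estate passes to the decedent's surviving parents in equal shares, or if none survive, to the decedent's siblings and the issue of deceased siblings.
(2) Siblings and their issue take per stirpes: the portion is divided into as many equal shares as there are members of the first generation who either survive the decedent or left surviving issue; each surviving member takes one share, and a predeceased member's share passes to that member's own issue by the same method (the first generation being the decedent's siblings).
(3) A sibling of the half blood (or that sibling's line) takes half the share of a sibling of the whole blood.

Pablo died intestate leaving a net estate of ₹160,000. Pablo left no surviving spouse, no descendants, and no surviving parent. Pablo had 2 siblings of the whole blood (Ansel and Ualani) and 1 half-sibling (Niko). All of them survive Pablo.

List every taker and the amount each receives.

Ansel: ₹64,000; Ualani: ₹64,000; Niko: ₹32,000

The entire ₹160,000 passes to the siblings and their issue.
Counting each half-blood sibling's line as half a unit, there are 5/2 units in ₹160,000, so one unit is ₹64,000. Whole-blood lines (Ansel and Ualani) take ₹64,000 each; half-blood lines (Niko) take ₹32,000 each.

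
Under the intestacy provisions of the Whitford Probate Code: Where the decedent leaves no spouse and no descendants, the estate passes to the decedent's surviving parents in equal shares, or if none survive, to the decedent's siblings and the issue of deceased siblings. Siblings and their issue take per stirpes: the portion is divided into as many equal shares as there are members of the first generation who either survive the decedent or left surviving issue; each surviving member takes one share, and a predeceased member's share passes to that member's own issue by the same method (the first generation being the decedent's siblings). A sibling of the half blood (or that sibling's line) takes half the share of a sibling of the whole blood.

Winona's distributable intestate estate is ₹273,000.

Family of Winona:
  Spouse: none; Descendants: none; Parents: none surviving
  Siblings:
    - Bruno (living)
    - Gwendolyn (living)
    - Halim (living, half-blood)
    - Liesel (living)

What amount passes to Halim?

Halim receives ₹39,000.

The entire ₹273,000 passes to the siblings and their issue.
Counting each half-blood sibling's line as half a unit, there are 7/2 units in ₹273,000, so one unit is ₹78,000. Whole-blood lines (Bruno, Gwendolyn, and Liesel) take ₹78,000 each; half-blood lines (Halim) take ₹39,000 each.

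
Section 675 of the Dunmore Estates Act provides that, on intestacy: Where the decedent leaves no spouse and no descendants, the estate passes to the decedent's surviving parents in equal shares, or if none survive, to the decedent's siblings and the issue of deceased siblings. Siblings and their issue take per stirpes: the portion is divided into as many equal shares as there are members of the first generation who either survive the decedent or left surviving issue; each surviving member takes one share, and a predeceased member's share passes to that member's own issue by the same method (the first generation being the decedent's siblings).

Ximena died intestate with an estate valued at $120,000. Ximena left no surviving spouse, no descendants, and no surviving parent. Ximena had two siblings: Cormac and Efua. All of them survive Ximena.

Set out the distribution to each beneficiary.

The entire $120,000 passes to the siblings and their issue.
That amount ($120,000) is divided into 2 shares of $60,000: Cormac and Efua each take $60,000.

Cormac: $60,000; Efua: $60,000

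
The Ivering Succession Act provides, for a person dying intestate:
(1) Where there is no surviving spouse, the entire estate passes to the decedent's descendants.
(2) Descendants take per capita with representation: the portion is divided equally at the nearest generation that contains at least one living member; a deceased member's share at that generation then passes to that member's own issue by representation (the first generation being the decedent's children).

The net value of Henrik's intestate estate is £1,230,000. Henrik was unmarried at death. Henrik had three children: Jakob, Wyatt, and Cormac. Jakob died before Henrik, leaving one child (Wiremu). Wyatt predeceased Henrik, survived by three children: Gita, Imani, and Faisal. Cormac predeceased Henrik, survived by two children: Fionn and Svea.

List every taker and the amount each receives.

Wiremu: £205,000; Gita: £205,000; Imani: £205,000; Faisal: £205,000; Fionn: £205,000; Svea: £205,000

The entire £1,230,000 passes to the descendants.
No child survives, so the initial division is made at the grandchildren's generation.
That amount (£1,230,000) is divided into 6 shares of £205,000: Wiremu, Gita, Imani, Faisal, Fionn, and Svea each take £205,000.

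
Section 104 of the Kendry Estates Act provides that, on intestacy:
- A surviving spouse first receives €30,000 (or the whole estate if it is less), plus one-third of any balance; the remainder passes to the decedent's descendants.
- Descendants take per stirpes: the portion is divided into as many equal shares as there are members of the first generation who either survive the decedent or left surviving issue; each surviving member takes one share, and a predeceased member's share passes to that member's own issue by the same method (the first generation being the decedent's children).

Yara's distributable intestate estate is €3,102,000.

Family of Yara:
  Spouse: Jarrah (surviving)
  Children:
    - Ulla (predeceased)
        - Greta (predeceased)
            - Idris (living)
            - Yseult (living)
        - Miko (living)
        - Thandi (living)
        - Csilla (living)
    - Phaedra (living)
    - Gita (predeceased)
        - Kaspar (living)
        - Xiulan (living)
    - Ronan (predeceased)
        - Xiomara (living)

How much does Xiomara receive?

Jarrah first takes €30,000, leaving a balance of €3,072,000. Jarrah then takes one-third of the balance (€1,024,000), for a total of €1,054,000. The remaining €2,048,000 passes to the descendants.
The descendants' portion (€2,048,000) is divided into 4 shares of €512,000: Phaedra takes €512,000; Ulla's €512,000 share passes to Ulla's issue; Gita's €512,000 share passes to Gita's issue; Ronan's €512,000 share passes to Ronan's issue.
Ulla's share (€512,000) is divided into 4 shares of €128,000: Miko, Thandi, and Csilla each take €128,000; Greta's €128,000 share passes to Greta's issue.
Greta's share (€128,000) is divided into 2 shares of €64,000: Idris and Yseult each take €64,000.
Gita's share (€512,000) is divided into 2 shares of €256,000: Kaspar and Xiulan each take €256,000.
Ronan's share (€512,000) passes entirely to Xiomara.

Xiomara receives €512,000.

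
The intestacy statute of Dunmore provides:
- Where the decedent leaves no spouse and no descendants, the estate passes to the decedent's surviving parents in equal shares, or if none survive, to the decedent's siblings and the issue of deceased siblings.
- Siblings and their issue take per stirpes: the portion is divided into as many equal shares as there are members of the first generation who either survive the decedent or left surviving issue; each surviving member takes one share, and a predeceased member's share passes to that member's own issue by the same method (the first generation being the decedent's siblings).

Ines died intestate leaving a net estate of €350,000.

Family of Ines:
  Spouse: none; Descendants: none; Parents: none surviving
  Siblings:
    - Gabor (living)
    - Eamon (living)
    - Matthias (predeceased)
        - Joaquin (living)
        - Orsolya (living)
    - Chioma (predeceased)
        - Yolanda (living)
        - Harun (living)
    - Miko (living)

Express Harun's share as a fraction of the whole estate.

Harun receives 1/10 of the estate.

The entire €350,000 passes to the siblings and their issue.
That amount (€350,000) is divided into 5 shares of €70,000: Gabor, Eamon, and Miko each take €70,000; Matthias's €70,000 share passes to Matthias's issue; Chioma's €70,000 share passes to Chioma's issue.
Matthias's share (€70,000) is divided into 2 shares of €35,000: Joaquin and Orsolya each take €35,000.
Chioma's share (€70,000) is divided into 2 shares of €35,000: Yolanda and Harun each take €35,000.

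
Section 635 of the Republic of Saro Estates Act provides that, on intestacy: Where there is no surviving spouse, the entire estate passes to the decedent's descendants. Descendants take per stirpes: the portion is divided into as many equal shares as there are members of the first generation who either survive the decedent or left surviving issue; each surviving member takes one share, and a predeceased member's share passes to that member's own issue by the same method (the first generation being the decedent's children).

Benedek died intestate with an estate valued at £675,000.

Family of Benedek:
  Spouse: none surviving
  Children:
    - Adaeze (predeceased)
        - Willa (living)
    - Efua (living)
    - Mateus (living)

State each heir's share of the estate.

The entire £675,000 passes to the descendants.
That amount (£675,000) is divided into 3 shares of £225,000: Efua and Mateus each take £225,000; Adaeze's £225,000 share passes to Adaeze's issue.
Adaeze's share (£225,000) passes entirely to Willa.

Willa: £225,000; Efua: £225,000; Mateus: £225,000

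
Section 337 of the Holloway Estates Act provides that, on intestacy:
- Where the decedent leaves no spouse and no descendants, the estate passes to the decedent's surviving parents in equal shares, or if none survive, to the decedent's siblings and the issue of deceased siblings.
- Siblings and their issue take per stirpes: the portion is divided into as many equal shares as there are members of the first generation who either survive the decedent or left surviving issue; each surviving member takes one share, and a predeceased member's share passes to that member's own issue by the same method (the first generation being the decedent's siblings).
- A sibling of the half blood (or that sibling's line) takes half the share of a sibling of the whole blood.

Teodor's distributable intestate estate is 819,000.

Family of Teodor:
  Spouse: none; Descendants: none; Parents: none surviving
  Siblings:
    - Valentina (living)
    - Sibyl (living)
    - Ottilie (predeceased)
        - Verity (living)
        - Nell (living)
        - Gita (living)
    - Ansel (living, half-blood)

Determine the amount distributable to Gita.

The entire 819,000 passes to the siblings and their issue.
Counting each half-blood sibling's line as half a unit, there are 7/2 units in 819,000, so one unit is 234,000. Whole-blood lines (Valentina, Sibyl, and Ottilie) take 234,000 each; half-blood lines (Ansel) take 117,000 each.
Ottilie's share (234,000) is divided into 3 shares of 78,000: Verity, Nell, and Gita each take 78,000.

Gita receives 78,000.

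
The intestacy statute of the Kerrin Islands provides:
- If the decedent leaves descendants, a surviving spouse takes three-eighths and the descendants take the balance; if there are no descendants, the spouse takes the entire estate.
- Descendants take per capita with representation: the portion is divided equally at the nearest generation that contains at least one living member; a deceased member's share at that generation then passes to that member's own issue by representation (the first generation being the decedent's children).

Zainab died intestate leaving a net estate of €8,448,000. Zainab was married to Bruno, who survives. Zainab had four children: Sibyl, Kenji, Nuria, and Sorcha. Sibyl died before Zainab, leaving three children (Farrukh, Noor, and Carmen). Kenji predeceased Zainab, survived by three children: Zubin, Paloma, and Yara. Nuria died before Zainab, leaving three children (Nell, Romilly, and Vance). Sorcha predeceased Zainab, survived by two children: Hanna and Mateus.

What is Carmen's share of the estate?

Bruno takes three-eighths of €8,448,000 = €3,168,000. The remaining €5,280,000 passes to the descendants.
No child survives, so the initial division is made at the grandchildren's generation.
The descendants' portion (€5,280,000) is divided into 11 shares of €480,000: Farrukh, Noor, Carmen, Zubin, Paloma, Yara, Nell, Romilly, Vance, Hanna, and Mateus each take €480,000.

Carmen receives €480,000.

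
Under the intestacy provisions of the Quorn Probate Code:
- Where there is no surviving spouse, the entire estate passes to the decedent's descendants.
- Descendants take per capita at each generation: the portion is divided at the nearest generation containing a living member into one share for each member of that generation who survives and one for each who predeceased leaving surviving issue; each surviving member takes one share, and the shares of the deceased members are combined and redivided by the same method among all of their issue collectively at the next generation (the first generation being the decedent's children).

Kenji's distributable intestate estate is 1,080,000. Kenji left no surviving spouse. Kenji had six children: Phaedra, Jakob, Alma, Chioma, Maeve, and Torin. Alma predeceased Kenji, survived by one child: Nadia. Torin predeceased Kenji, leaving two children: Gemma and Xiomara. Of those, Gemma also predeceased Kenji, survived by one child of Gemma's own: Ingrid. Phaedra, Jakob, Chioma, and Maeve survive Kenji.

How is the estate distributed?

Phaedra: 180,000; Jakob: 180,000; Nadia: 120,000; Chioma: 180,000; Maeve: 180,000; Ingrid: 120,000; Xiomara: 120,000

The entire 1,080,000 passes to the descendants.
That amount (1,080,000) is divided at the children's generation into 6 shares of 180,000. Phaedra, Jakob, Chioma, and Maeve each take 180,000. The 2 shares of the deceased (Alma and Torin) are combined into a pool of 360,000.
That pool (360,000) is divided at the grandchildren's generation into 3 shares of 120,000. Nadia and Xiomara each take 120,000. The remaining share for the deceased Gemma (120,000) is carried to the next generation.
That pool (120,000) passes entirely to Ingrid, the sole taker at the great-grandchildren's generation.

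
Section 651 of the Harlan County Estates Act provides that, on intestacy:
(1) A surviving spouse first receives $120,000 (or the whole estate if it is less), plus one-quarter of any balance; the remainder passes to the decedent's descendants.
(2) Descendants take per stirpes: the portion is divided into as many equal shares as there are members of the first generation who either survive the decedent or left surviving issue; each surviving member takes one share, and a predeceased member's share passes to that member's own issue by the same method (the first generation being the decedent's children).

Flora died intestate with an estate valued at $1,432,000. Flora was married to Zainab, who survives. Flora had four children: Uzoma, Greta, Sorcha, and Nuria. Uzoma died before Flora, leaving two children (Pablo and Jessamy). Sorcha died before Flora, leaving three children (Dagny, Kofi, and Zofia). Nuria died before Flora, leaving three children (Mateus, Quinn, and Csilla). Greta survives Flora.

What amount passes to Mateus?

Mateus receives $82,000.

Zainab first takes $120,000, leaving a balance of $1,312,000. Zainab then takes one-quarter of the balance ($328,000), for a total of $448,000. The remaining $984,000 passes to the descendants.
The descendants' portion ($984,000) is divided into 4 shares of $246,000: Greta takes $246,000; Uzoma's $246,000 share passes to Uzoma's issue; Sorcha's $246,000 share passes to Sorcha's issue; Nuria's $246,000 share passes to Nuria's issue.
Uzoma's share ($246,000) is divided into 2 shares of $123,000: Pablo and Jessamy each take $123,000.
Sorcha's share ($246,000) is divided into 3 shares of $82,000: Dagny, Kofi, and Zofia each take $82,000.
Nuria's share ($246,000) is divided into 3 shares of $82,000: Mateus, Quinn, and Csilla each take $82,000.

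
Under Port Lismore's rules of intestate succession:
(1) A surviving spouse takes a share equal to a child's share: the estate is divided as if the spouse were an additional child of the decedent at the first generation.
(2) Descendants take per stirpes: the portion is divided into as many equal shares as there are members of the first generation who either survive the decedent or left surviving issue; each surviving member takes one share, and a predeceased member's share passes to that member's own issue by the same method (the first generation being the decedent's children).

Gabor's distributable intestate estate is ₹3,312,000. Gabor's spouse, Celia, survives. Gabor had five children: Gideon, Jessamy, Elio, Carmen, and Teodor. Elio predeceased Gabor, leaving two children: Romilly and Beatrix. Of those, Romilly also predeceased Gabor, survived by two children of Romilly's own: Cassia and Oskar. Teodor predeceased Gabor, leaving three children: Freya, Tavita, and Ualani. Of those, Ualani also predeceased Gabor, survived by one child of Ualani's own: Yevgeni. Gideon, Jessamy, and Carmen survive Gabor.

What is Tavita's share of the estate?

The spouse counts as an additional share at the children's level, so there are 6 primary shares of ₹552,000. Celia takes one such share (₹552,000).
The children's combined portion (₹2,760,000) is divided into 5 shares of ₹552,000: Gideon, Jessamy, and Carmen each take ₹552,000; Elio's ₹552,000 share passes to Elio's issue; Teodor's ₹552,000 share passes to Teodor's issue.
Elio's share (₹552,000) is divided into 2 shares of ₹276,000: Beatrix takes ₹276,000; Romilly's ₹276,000 share passes to Romilly's issue.
Romilly's share (₹276,000) is divided into 2 shares of ₹138,000: Cassia and Oskar each take ₹138,000.
Teodor's share (₹552,000) is divided into 3 shares of ₹184,000: Freya and Tavita each take ₹184,000; Ualani's ₹184,000 share passes to Ualani's issue.
Ualani's share (₹184,000) passes entirely to Yevgeni.

Tavita receives ₹184,000.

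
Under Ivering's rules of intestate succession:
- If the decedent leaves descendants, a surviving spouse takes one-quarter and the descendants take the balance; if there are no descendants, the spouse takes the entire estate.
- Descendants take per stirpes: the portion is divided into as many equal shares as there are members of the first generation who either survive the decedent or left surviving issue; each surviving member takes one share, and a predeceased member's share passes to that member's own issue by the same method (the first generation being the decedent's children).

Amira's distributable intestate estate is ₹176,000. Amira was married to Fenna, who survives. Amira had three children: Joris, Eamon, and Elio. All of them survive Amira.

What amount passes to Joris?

Fenna takes one-quarter of ₹176,000 = ₹44,000. The remaining ₹132,000 passes to the descendants.
The descendants' portion (₹132,000) is divided into 3 shares of ₹44,000: Joris, Eamon, and Elio each take ₹44,000.

Joris receives ₹44,000.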